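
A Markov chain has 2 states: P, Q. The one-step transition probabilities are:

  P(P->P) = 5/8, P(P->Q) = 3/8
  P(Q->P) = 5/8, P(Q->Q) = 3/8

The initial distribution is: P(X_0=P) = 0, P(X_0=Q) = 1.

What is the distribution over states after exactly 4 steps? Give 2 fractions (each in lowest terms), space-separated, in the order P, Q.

Propagating the distribution step by step (d_{t+1} = d_t * P):
d_0 = (P=0, Q=1)
  d_1[P] = 0*5/8 + 1*5/8 = 5/8
  d_1[Q] = 0*3/8 + 1*3/8 = 3/8
d_1 = (P=5/8, Q=3/8)
  d_2[P] = 5/8*5/8 + 3/8*5/8 = 5/8
  d_2[Q] = 5/8*3/8 + 3/8*3/8 = 3/8
d_2 = (P=5/8, Q=3/8)
  d_3[P] = 5/8*5/8 + 3/8*5/8 = 5/8
  d_3[Q] = 5/8*3/8 + 3/8*3/8 = 3/8
d_3 = (P=5/8, Q=3/8)
  d_4[P] = 5/8*5/8 + 3/8*5/8 = 5/8
  d_4[Q] = 5/8*3/8 + 3/8*3/8 = 3/8
d_4 = (P=5/8, Q=3/8)

Answer: 5/8 3/8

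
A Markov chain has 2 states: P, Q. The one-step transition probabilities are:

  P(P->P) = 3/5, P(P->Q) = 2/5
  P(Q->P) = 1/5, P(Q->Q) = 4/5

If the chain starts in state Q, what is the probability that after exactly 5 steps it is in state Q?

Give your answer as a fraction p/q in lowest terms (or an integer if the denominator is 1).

Answer: 2094/3125

Derivation:
Computing P^5 by repeated multiplication:
P^1 =
  P: [3/5, 2/5]
  Q: [1/5, 4/5]
P^2 =
  P: [11/25, 14/25]
  Q: [7/25, 18/25]
P^3 =
  P: [47/125, 78/125]
  Q: [39/125, 86/125]
P^4 =
  P: [219/625, 406/625]
  Q: [203/625, 422/625]
P^5 =
  P: [1063/3125, 2062/3125]
  Q: [1031/3125, 2094/3125]

(P^5)[Q -> Q] = 2094/3125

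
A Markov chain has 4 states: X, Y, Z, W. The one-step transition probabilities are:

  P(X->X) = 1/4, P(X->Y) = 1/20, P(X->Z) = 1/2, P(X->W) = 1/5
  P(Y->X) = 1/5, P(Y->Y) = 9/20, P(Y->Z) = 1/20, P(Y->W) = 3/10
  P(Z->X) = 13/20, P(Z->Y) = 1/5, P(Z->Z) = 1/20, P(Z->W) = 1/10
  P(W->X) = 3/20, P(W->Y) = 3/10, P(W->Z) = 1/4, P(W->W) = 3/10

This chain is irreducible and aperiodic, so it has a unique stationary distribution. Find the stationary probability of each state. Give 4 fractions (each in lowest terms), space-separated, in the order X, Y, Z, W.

The stationary distribution satisfies pi = pi * P, i.e.:
  pi_X = 1/4*pi_X + 1/5*pi_Y + 13/20*pi_Z + 3/20*pi_W
  pi_Y = 1/20*pi_X + 9/20*pi_Y + 1/5*pi_Z + 3/10*pi_W
  pi_Z = 1/2*pi_X + 1/20*pi_Y + 1/20*pi_Z + 1/4*pi_W
  pi_W = 1/5*pi_X + 3/10*pi_Y + 1/10*pi_Z + 3/10*pi_W
with normalization: pi_X + pi_Y + pi_Z + pi_W = 1.

Using the first 3 balance equations plus normalization, the linear system A*pi = b is:
  [-3/4, 1/5, 13/20, 3/20] . pi = 0
  [1/20, -11/20, 1/5, 3/10] . pi = 0
  [1/2, 1/20, -19/20, 1/4] . pi = 0
  [1, 1, 1, 1] . pi = 1

Solving yields:
  pi_X = 243/785
  pi_Y = 184/785
  pi_Z = 367/1570
  pi_W = 349/1570

Verification (pi * P):
  243/785*1/4 + 184/785*1/5 + 367/1570*13/20 + 349/1570*3/20 = 243/785 = pi_X  (ok)
  243/785*1/20 + 184/785*9/20 + 367/1570*1/5 + 349/1570*3/10 = 184/785 = pi_Y  (ok)
  243/785*1/2 + 184/785*1/20 + 367/1570*1/20 + 349/1570*1/4 = 367/1570 = pi_Z  (ok)
  243/785*1/5 + 184/785*3/10 + 367/1570*1/10 + 349/1570*3/10 = 349/1570 = pi_W  (ok)

Answer: 243/785 184/785 367/1570 349/1570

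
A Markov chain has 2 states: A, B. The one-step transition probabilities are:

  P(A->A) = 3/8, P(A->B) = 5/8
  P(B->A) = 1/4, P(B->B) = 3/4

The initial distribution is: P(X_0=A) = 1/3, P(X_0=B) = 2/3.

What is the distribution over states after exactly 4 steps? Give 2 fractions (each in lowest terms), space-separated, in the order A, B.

Answer: 3511/12288 8777/12288

Derivation:
Propagating the distribution step by step (d_{t+1} = d_t * P):
d_0 = (A=1/3, B=2/3)
  d_1[A] = 1/3*3/8 + 2/3*1/4 = 7/24
  d_1[B] = 1/3*5/8 + 2/3*3/4 = 17/24
d_1 = (A=7/24, B=17/24)
  d_2[A] = 7/24*3/8 + 17/24*1/4 = 55/192
  d_2[B] = 7/24*5/8 + 17/24*3/4 = 137/192
d_2 = (A=55/192, B=137/192)
  d_3[A] = 55/192*3/8 + 137/192*1/4 = 439/1536
  d_3[B] = 55/192*5/8 + 137/192*3/4 = 1097/1536
d_3 = (A=439/1536, B=1097/1536)
  d_4[A] = 439/1536*3/8 + 1097/1536*1/4 = 3511/12288
  d_4[B] = 439/1536*5/8 + 1097/1536*3/4 = 8777/12288
d_4 = (A=3511/12288, B=8777/12288)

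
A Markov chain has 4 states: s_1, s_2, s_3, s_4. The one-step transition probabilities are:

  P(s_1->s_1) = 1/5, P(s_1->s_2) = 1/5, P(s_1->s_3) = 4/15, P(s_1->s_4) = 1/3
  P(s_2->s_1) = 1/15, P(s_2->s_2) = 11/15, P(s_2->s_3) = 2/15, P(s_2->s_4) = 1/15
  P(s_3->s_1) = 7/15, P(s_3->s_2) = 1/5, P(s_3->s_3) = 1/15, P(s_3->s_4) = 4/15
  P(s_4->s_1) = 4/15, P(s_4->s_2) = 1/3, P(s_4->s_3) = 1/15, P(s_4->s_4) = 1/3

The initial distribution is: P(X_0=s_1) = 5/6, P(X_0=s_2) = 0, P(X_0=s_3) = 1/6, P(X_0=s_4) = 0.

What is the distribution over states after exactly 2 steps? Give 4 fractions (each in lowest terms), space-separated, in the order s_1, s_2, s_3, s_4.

Answer: 347/1350 236/675 29/225 119/450

Derivation:
Propagating the distribution step by step (d_{t+1} = d_t * P):
d_0 = (s_1=5/6, s_2=0, s_3=1/6, s_4=0)
  d_1[s_1] = 5/6*1/5 + 0*1/15 + 1/6*7/15 + 0*4/15 = 11/45
  d_1[s_2] = 5/6*1/5 + 0*11/15 + 1/6*1/5 + 0*1/3 = 1/5
  d_1[s_3] = 5/6*4/15 + 0*2/15 + 1/6*1/15 + 0*1/15 = 7/30
  d_1[s_4] = 5/6*1/3 + 0*1/15 + 1/6*4/15 + 0*1/3 = 29/90
d_1 = (s_1=11/45, s_2=1/5, s_3=7/30, s_4=29/90)
  d_2[s_1] = 11/45*1/5 + 1/5*1/15 + 7/30*7/15 + 29/90*4/15 = 347/1350
  d_2[s_2] = 11/45*1/5 + 1/5*11/15 + 7/30*1/5 + 29/90*1/3 = 236/675
  d_2[s_3] = 11/45*4/15 + 1/5*2/15 + 7/30*1/15 + 29/90*1/15 = 29/225
  d_2[s_4] = 11/45*1/3 + 1/5*1/15 + 7/30*4/15 + 29/90*1/3 = 119/450
d_2 = (s_1=347/1350, s_2=236/675, s_3=29/225, s_4=119/450)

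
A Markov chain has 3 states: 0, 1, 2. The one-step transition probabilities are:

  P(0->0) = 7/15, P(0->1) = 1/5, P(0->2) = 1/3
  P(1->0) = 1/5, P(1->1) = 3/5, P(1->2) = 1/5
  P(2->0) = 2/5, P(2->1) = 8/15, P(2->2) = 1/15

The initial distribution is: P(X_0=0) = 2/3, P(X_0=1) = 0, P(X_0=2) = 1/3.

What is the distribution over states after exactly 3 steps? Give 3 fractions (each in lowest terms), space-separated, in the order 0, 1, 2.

Answer: 3476/10125 1478/3375 443/2025

Derivation:
Propagating the distribution step by step (d_{t+1} = d_t * P):
d_0 = (0=2/3, 1=0, 2=1/3)
  d_1[0] = 2/3*7/15 + 0*1/5 + 1/3*2/5 = 4/9
  d_1[1] = 2/3*1/5 + 0*3/5 + 1/3*8/15 = 14/45
  d_1[2] = 2/3*1/3 + 0*1/5 + 1/3*1/15 = 11/45
d_1 = (0=4/9, 1=14/45, 2=11/45)
  d_2[0] = 4/9*7/15 + 14/45*1/5 + 11/45*2/5 = 248/675
  d_2[1] = 4/9*1/5 + 14/45*3/5 + 11/45*8/15 = 274/675
  d_2[2] = 4/9*1/3 + 14/45*1/5 + 11/45*1/15 = 17/75
d_2 = (0=248/675, 1=274/675, 2=17/75)
  d_3[0] = 248/675*7/15 + 274/675*1/5 + 17/75*2/5 = 3476/10125
  d_3[1] = 248/675*1/5 + 274/675*3/5 + 17/75*8/15 = 1478/3375
  d_3[2] = 248/675*1/3 + 274/675*1/5 + 17/75*1/15 = 443/2025
d_3 = (0=3476/10125, 1=1478/3375, 2=443/2025)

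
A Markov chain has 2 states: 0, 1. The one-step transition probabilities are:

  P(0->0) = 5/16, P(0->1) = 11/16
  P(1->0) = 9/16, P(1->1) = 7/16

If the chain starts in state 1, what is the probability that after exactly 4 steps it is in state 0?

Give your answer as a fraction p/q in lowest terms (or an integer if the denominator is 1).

Computing P^4 by repeated multiplication:
P^1 =
  0: [5/16, 11/16]
  1: [9/16, 7/16]
P^2 =
  0: [31/64, 33/64]
  1: [27/64, 37/64]
P^3 =
  0: [113/256, 143/256]
  1: [117/256, 139/256]
P^4 =
  0: [463/1024, 561/1024]
  1: [459/1024, 565/1024]

(P^4)[1 -> 0] = 459/1024

Answer: 459/1024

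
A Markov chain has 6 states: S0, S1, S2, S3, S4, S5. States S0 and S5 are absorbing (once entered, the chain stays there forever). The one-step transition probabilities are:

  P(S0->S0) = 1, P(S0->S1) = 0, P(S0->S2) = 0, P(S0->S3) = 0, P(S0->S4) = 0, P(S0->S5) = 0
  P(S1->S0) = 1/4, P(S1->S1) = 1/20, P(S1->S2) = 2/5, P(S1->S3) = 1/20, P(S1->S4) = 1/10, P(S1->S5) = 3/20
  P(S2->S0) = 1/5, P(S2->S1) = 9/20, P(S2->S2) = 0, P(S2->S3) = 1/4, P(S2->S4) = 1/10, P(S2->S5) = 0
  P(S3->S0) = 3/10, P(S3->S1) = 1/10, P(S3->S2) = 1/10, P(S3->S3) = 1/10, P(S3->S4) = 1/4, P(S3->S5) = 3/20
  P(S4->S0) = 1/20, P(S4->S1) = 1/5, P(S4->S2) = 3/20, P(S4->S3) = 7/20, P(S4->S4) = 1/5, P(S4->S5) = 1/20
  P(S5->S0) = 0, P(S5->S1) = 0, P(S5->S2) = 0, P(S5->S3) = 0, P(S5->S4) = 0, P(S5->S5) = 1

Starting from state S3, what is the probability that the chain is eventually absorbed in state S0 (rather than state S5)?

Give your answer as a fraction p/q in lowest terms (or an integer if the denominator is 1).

Answer: 355/524

Derivation:
Let a_i = P(absorbed in S0 | start in state i).
Boundary conditions: a_S0 = 1, a_S5 = 0.
For each transient state i, a_i = sum_j P(i->j) * a_j:
  a_S1 = 1/4*a_S0 + 1/20*a_S1 + 2/5*a_S2 + 1/20*a_S3 + 1/10*a_S4 + 3/20*a_S5
  a_S2 = 1/5*a_S0 + 9/20*a_S1 + 0*a_S2 + 1/4*a_S3 + 1/10*a_S4 + 0*a_S5
  a_S3 = 3/10*a_S0 + 1/10*a_S1 + 1/10*a_S2 + 1/10*a_S3 + 1/4*a_S4 + 3/20*a_S5
  a_S4 = 1/20*a_S0 + 1/5*a_S1 + 3/20*a_S2 + 7/20*a_S3 + 1/5*a_S4 + 1/20*a_S5

Substituting a_S0 = 1 and a_S5 = 0, rearrange to (I - Q) a = r where r[i] = P(i -> S0):
  [19/20, -2/5, -1/20, -1/10] . (a_S1, a_S2, a_S3, a_S4) = 1/4
  [-9/20, 1, -1/4, -1/10] . (a_S1, a_S2, a_S3, a_S4) = 1/5
  [-1/10, -1/10, 9/10, -1/4] . (a_S1, a_S2, a_S3, a_S4) = 3/10
  [-1/5, -3/20, -7/20, 4/5] . (a_S1, a_S2, a_S3, a_S4) = 1/20

Solving yields:
  a_S1 = 3217/4716
  a_S2 = 3505/4716
  a_S3 = 355/524
  a_S4 = 1577/2358

Starting state is S3, so the absorption probability is a_S3 = 355/524.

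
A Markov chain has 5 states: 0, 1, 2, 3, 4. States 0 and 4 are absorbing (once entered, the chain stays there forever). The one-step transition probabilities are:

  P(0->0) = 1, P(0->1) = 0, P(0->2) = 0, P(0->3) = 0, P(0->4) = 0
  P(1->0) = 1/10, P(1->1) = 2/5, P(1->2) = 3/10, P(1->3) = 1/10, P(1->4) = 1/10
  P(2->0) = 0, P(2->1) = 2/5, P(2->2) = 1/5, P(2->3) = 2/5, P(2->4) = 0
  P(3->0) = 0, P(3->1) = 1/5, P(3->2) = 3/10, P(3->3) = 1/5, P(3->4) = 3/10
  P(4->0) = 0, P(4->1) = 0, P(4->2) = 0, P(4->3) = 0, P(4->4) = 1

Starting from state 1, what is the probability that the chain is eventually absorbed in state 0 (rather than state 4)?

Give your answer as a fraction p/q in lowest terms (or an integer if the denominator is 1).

Let a_i = P(absorbed in 0 | start in state i).
Boundary conditions: a_0 = 1, a_4 = 0.
For each transient state i, a_i = sum_j P(i->j) * a_j:
  a_1 = 1/10*a_0 + 2/5*a_1 + 3/10*a_2 + 1/10*a_3 + 1/10*a_4
  a_2 = 0*a_0 + 2/5*a_1 + 1/5*a_2 + 2/5*a_3 + 0*a_4
  a_3 = 0*a_0 + 1/5*a_1 + 3/10*a_2 + 1/5*a_3 + 3/10*a_4

Substituting a_0 = 1 and a_4 = 0, rearrange to (I - Q) a = r where r[i] = P(i -> 0):
  [3/5, -3/10, -1/10] . (a_1, a_2, a_3) = 1/10
  [-2/5, 4/5, -2/5] . (a_1, a_2, a_3) = 0
  [-1/5, -3/10, 4/5] . (a_1, a_2, a_3) = 0

Solving yields:
  a_1 = 13/41
  a_2 = 10/41
  a_3 = 7/41

Starting state is 1, so the absorption probability is a_1 = 13/41.

Answer: 13/41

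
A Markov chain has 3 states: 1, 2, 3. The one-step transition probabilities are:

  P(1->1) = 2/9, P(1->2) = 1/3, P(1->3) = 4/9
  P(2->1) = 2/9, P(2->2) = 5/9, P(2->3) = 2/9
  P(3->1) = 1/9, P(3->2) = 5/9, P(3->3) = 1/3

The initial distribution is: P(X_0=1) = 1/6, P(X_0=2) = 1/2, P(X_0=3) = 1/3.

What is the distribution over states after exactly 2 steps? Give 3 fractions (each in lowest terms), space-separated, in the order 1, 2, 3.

Answer: 46/243 125/243 8/27

Derivation:
Propagating the distribution step by step (d_{t+1} = d_t * P):
d_0 = (1=1/6, 2=1/2, 3=1/3)
  d_1[1] = 1/6*2/9 + 1/2*2/9 + 1/3*1/9 = 5/27
  d_1[2] = 1/6*1/3 + 1/2*5/9 + 1/3*5/9 = 14/27
  d_1[3] = 1/6*4/9 + 1/2*2/9 + 1/3*1/3 = 8/27
d_1 = (1=5/27, 2=14/27, 3=8/27)
  d_2[1] = 5/27*2/9 + 14/27*2/9 + 8/27*1/9 = 46/243
  d_2[2] = 5/27*1/3 + 14/27*5/9 + 8/27*5/9 = 125/243
  d_2[3] = 5/27*4/9 + 14/27*2/9 + 8/27*1/3 = 8/27
d_2 = (1=46/243, 2=125/243, 3=8/27)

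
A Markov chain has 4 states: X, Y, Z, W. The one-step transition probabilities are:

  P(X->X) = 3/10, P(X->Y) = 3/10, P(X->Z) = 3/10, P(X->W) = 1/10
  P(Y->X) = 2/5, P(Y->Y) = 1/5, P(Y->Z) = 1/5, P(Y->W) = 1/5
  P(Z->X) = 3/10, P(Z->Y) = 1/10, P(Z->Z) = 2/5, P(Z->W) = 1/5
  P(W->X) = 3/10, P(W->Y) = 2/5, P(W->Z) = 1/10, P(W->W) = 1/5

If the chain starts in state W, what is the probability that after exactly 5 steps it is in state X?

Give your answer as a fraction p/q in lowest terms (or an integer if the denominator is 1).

Computing P^5 by repeated multiplication:
P^1 =
  X: [3/10, 3/10, 3/10, 1/10]
  Y: [2/5, 1/5, 1/5, 1/5]
  Z: [3/10, 1/10, 2/5, 1/5]
  W: [3/10, 2/5, 1/10, 1/5]
P^2 =
  X: [33/100, 11/50, 7/25, 17/100]
  Y: [8/25, 13/50, 13/50, 4/25]
  Z: [31/100, 23/100, 29/100, 17/100]
  W: [17/50, 13/50, 23/100, 17/100]
P^3 =
  X: [161/500, 239/1000, 34/125, 167/1000]
  Y: [163/500, 119/500, 67/250, 21/125]
  Z: [323/1000, 59/250, 34/125, 169/1000]
  W: [163/500, 49/200, 263/1000, 83/500]
P^4 =
  X: [3239/10000, 149/625, 2699/10000, 839/5000]
  Y: [1619/5000, 1197/5000, 1347/5000, 837/5000]
  Z: [809/2500, 2389/10000, 1349/5000, 1677/10000]
  W: [649/2000, 479/2000, 1343/5000, 837/5000]
P^5 =
  X: [1012/3125, 2987/12500, 26959/100000, 16761/100000]
  Y: [16197/50000, 5973/25000, 3369/12500, 8381/50000]
  Z: [32389/100000, 5973/25000, 5391/20000, 4191/25000]
  W: [6479/20000, 23907/100000, 26943/100000, 3351/20000]

(P^5)[W -> X] = 6479/20000

Answer: 6479/20000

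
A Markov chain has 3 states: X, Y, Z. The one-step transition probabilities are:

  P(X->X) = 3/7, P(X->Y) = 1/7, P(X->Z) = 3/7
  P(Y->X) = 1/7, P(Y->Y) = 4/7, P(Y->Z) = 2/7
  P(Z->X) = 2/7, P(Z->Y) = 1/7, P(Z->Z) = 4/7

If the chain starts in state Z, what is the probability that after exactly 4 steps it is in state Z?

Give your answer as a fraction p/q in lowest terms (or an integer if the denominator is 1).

Computing P^4 by repeated multiplication:
P^1 =
  X: [3/7, 1/7, 3/7]
  Y: [1/7, 4/7, 2/7]
  Z: [2/7, 1/7, 4/7]
P^2 =
  X: [16/49, 10/49, 23/49]
  Y: [11/49, 19/49, 19/49]
  Z: [15/49, 10/49, 24/49]
P^3 =
  X: [104/343, 79/343, 160/343]
  Y: [90/343, 106/343, 3/7]
  Z: [103/343, 79/343, 23/49]
P^4 =
  X: [711/2401, 580/2401, 1110/2401]
  Y: [670/2401, 661/2401, 1070/2401]
  Z: [710/2401, 580/2401, 1111/2401]

(P^4)[Z -> Z] = 1111/2401

Answer: 1111/2401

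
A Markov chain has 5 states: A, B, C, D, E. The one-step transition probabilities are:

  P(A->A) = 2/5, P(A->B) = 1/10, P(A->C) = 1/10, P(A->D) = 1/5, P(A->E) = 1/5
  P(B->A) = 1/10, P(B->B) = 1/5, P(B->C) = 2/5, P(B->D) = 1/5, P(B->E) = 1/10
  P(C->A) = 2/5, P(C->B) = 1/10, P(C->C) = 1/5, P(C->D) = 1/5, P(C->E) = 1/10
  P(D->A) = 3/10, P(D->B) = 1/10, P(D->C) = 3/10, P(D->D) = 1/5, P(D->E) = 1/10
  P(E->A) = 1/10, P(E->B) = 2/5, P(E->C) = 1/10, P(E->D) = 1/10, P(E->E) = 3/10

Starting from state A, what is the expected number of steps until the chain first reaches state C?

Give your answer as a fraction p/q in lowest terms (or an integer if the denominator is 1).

Answer: 4155/781

Derivation:
Let h_i = expected steps to first reach C from state i.
Boundary: h_C = 0.
First-step equations for the other states:
  h_A = 1 + 2/5*h_A + 1/10*h_B + 1/10*h_C + 1/5*h_D + 1/5*h_E
  h_B = 1 + 1/10*h_A + 1/5*h_B + 2/5*h_C + 1/5*h_D + 1/10*h_E
  h_D = 1 + 3/10*h_A + 1/10*h_B + 3/10*h_C + 1/5*h_D + 1/10*h_E
  h_E = 1 + 1/10*h_A + 2/5*h_B + 1/10*h_C + 1/10*h_D + 3/10*h_E

Substituting h_C = 0 and rearranging gives the linear system (I - Q) h = 1:
  [3/5, -1/10, -1/5, -1/5] . (h_A, h_B, h_D, h_E) = 1
  [-1/10, 4/5, -1/5, -1/10] . (h_A, h_B, h_D, h_E) = 1
  [-3/10, -1/10, 4/5, -1/10] . (h_A, h_B, h_D, h_E) = 1
  [-1/10, -2/5, -1/10, 7/10] . (h_A, h_B, h_D, h_E) = 1

Solving yields:
  h_A = 4155/781
  h_B = 2810/781
  h_D = 3360/781
  h_E = 345/71

Starting state is A, so the expected hitting time is h_A = 4155/781.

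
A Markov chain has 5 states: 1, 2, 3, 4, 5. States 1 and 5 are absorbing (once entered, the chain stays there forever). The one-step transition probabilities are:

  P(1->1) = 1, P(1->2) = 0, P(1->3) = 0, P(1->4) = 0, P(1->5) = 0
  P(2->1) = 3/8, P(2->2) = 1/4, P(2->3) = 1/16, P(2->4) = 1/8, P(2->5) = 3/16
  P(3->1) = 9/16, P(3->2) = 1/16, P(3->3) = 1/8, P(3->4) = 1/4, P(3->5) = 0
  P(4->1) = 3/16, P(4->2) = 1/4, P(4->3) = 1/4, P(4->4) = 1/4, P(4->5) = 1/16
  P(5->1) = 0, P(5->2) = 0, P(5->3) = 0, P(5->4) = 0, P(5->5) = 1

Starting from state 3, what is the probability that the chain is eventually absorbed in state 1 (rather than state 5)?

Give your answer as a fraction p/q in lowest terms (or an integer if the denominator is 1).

Let a_i = P(absorbed in 1 | start in state i).
Boundary conditions: a_1 = 1, a_5 = 0.
For each transient state i, a_i = sum_j P(i->j) * a_j:
  a_2 = 3/8*a_1 + 1/4*a_2 + 1/16*a_3 + 1/8*a_4 + 3/16*a_5
  a_3 = 9/16*a_1 + 1/16*a_2 + 1/8*a_3 + 1/4*a_4 + 0*a_5
  a_4 = 3/16*a_1 + 1/4*a_2 + 1/4*a_3 + 1/4*a_4 + 1/16*a_5

Substituting a_1 = 1 and a_5 = 0, rearrange to (I - Q) a = r where r[i] = P(i -> 1):
  [3/4, -1/16, -1/8] . (a_2, a_3, a_4) = 3/8
  [-1/16, 7/8, -1/4] . (a_2, a_3, a_4) = 9/16
  [-1/4, -1/4, 3/4] . (a_2, a_3, a_4) = 3/16

Solving yields:
  a_2 = 297/419
  a_3 = 771/838
  a_4 = 1329/1676

Starting state is 3, so the absorption probability is a_3 = 771/838.

Answer: 771/838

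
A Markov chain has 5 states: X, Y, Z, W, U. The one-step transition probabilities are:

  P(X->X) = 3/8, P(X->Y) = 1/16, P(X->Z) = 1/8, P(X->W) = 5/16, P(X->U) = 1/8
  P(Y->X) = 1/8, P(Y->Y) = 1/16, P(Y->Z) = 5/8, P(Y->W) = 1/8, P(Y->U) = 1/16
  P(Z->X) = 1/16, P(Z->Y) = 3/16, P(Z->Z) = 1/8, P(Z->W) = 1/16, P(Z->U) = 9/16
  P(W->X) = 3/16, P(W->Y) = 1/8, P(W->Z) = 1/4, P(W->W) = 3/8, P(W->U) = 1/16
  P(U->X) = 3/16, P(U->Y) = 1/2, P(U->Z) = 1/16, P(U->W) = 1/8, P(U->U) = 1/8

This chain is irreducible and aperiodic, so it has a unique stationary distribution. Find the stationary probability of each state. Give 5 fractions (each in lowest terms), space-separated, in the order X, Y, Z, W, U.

The stationary distribution satisfies pi = pi * P, i.e.:
  pi_X = 3/8*pi_X + 1/8*pi_Y + 1/16*pi_Z + 3/16*pi_W + 3/16*pi_U
  pi_Y = 1/16*pi_X + 1/16*pi_Y + 3/16*pi_Z + 1/8*pi_W + 1/2*pi_U
  pi_Z = 1/8*pi_X + 5/8*pi_Y + 1/8*pi_Z + 1/4*pi_W + 1/16*pi_U
  pi_W = 5/16*pi_X + 1/8*pi_Y + 1/16*pi_Z + 3/8*pi_W + 1/8*pi_U
  pi_U = 1/8*pi_X + 1/16*pi_Y + 9/16*pi_Z + 1/16*pi_W + 1/8*pi_U
with normalization: pi_X + pi_Y + pi_Z + pi_W + pi_U = 1.

Using the first 4 balance equations plus normalization, the linear system A*pi = b is:
  [-5/8, 1/8, 1/16, 3/16, 3/16] . pi = 0
  [1/16, -15/16, 3/16, 1/8, 1/2] . pi = 0
  [1/8, 5/8, -7/8, 1/4, 1/16] . pi = 0
  [5/16, 1/8, 1/16, -5/8, 1/8] . pi = 0
  [1, 1, 1, 1, 1] . pi = 1

Solving yields:
  pi_X = 703/3901
  pi_Y = 750/3901
  pi_Z = 907/3901
  pi_W = 2251/11703
  pi_U = 2372/11703

Verification (pi * P):
  703/3901*3/8 + 750/3901*1/8 + 907/3901*1/16 + 2251/11703*3/16 + 2372/11703*3/16 = 703/3901 = pi_X  (ok)
  703/3901*1/16 + 750/3901*1/16 + 907/3901*3/16 + 2251/11703*1/8 + 2372/11703*1/2 = 750/3901 = pi_Y  (ok)
  703/3901*1/8 + 750/3901*5/8 + 907/3901*1/8 + 2251/11703*1/4 + 2372/11703*1/16 = 907/3901 = pi_Z  (ok)
  703/3901*5/16 + 750/3901*1/8 + 907/3901*1/16 + 2251/11703*3/8 + 2372/11703*1/8 = 2251/11703 = pi_W  (ok)
  703/3901*1/8 + 750/3901*1/16 + 907/3901*9/16 + 2251/11703*1/16 + 2372/11703*1/8 = 2372/11703 = pi_U  (ok)

Answer: 703/3901 750/3901 907/3901 2251/11703 2372/11703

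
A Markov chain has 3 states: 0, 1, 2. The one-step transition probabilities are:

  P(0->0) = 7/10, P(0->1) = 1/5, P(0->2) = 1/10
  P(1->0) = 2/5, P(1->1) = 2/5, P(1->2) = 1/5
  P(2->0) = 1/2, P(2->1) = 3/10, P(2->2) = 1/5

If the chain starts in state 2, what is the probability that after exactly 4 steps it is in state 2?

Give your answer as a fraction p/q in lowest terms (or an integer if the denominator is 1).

Answer: 707/5000

Derivation:
Computing P^4 by repeated multiplication:
P^1 =
  0: [7/10, 1/5, 1/10]
  1: [2/5, 2/5, 1/5]
  2: [1/2, 3/10, 1/5]
P^2 =
  0: [31/50, 1/4, 13/100]
  1: [27/50, 3/10, 4/25]
  2: [57/100, 7/25, 3/20]
P^3 =
  0: [599/1000, 263/1000, 69/500]
  1: [289/500, 69/250, 73/500]
  2: [293/500, 271/1000, 143/1000]
P^4 =
  0: [1187/2000, 333/1250, 1401/10000]
  1: [147/250, 1349/5000, 711/5000]
  2: [5901/10000, 537/2000, 707/5000]

(P^4)[2 -> 2] = 707/5000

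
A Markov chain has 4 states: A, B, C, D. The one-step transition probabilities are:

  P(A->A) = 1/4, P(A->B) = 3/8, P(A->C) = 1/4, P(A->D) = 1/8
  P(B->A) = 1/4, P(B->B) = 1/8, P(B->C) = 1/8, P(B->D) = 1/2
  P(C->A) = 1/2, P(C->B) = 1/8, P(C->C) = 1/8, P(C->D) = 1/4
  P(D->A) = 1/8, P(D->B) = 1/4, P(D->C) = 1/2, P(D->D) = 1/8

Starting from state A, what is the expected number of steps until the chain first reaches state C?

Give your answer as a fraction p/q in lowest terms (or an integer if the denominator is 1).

Let h_i = expected steps to first reach C from state i.
Boundary: h_C = 0.
First-step equations for the other states:
  h_A = 1 + 1/4*h_A + 3/8*h_B + 1/4*h_C + 1/8*h_D
  h_B = 1 + 1/4*h_A + 1/8*h_B + 1/8*h_C + 1/2*h_D
  h_D = 1 + 1/8*h_A + 1/4*h_B + 1/2*h_C + 1/8*h_D

Substituting h_C = 0 and rearranging gives the linear system (I - Q) h = 1:
  [3/4, -3/8, -1/8] . (h_A, h_B, h_D) = 1
  [-1/4, 7/8, -1/2] . (h_A, h_B, h_D) = 1
  [-1/8, -1/4, 7/8] . (h_A, h_B, h_D) = 1

Solving yields:
  h_A = 664/181
  h_B = 680/181
  h_D = 496/181

Starting state is A, so the expected hitting time is h_A = 664/181.

Answer: 664/181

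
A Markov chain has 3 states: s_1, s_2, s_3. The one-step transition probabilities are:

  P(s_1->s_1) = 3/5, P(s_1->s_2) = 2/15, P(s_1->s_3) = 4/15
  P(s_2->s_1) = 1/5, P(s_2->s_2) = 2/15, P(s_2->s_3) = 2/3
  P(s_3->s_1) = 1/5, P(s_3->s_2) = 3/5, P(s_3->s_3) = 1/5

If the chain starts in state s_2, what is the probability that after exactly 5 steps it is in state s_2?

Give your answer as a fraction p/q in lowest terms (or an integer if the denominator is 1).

Answer: 222812/759375

Derivation:
Computing P^5 by repeated multiplication:
P^1 =
  s_1: [3/5, 2/15, 4/15]
  s_2: [1/5, 2/15, 2/3]
  s_3: [1/5, 3/5, 1/5]
P^2 =
  s_1: [11/25, 58/225, 68/225]
  s_2: [7/25, 4/9, 62/225]
  s_3: [7/25, 17/75, 37/75]
P^3 =
  s_1: [47/125, 926/3375, 236/675]
  s_2: [39/125, 884/3375, 1438/3375]
  s_3: [39/125, 409/1125, 73/225]
P^4 =
  s_1: [219/625, 3002/10125, 17876/50625]
  s_2: [203/625, 16816/50625, 17366/50625]
  s_3: [203/625, 961/3375, 6589/16875]
P^5 =
  s_1: [1063/3125, 226382/759375, 274684/759375]
  s_2: [1031/3125, 222812/759375, 57206/151875]
  s_3: [1031/3125, 79873/253125, 89741/253125]

(P^5)[s_2 -> s_2] = 222812/759375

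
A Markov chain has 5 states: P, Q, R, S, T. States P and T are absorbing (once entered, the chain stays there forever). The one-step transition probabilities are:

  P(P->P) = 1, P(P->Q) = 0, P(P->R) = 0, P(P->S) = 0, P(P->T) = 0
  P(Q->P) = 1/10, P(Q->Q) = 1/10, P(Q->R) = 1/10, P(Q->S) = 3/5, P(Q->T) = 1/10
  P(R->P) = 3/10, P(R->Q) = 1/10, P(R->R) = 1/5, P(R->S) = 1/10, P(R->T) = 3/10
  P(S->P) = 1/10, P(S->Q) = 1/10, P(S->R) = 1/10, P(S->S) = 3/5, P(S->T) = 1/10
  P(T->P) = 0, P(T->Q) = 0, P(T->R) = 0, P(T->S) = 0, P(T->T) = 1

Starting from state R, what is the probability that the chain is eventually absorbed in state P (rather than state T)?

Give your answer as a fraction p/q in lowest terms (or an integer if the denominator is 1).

Answer: 1/2

Derivation:
Let a_i = P(absorbed in P | start in state i).
Boundary conditions: a_P = 1, a_T = 0.
For each transient state i, a_i = sum_j P(i->j) * a_j:
  a_Q = 1/10*a_P + 1/10*a_Q + 1/10*a_R + 3/5*a_S + 1/10*a_T
  a_R = 3/10*a_P + 1/10*a_Q + 1/5*a_R + 1/10*a_S + 3/10*a_T
  a_S = 1/10*a_P + 1/10*a_Q + 1/10*a_R + 3/5*a_S + 1/10*a_T

Substituting a_P = 1 and a_T = 0, rearrange to (I - Q) a = r where r[i] = P(i -> P):
  [9/10, -1/10, -3/5] . (a_Q, a_R, a_S) = 1/10
  [-1/10, 4/5, -1/10] . (a_Q, a_R, a_S) = 3/10
  [-1/10, -1/10, 2/5] . (a_Q, a_R, a_S) = 1/10

Solving yields:
  a_Q = 1/2
  a_R = 1/2
  a_S = 1/2

Starting state is R, so the absorption probability is a_R = 1/2.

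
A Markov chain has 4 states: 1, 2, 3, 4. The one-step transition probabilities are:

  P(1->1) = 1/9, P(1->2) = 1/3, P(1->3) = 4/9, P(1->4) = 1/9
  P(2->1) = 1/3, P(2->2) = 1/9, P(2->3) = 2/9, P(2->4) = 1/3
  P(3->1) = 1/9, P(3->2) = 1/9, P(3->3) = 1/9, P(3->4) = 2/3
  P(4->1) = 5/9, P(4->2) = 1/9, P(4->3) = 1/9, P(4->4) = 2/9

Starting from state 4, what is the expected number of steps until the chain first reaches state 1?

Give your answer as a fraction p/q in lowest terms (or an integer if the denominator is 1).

Let h_i = expected steps to first reach 1 from state i.
Boundary: h_1 = 0.
First-step equations for the other states:
  h_2 = 1 + 1/3*h_1 + 1/9*h_2 + 2/9*h_3 + 1/3*h_4
  h_3 = 1 + 1/9*h_1 + 1/9*h_2 + 1/9*h_3 + 2/3*h_4
  h_4 = 1 + 5/9*h_1 + 1/9*h_2 + 1/9*h_3 + 2/9*h_4

Substituting h_1 = 0 and rearranging gives the linear system (I - Q) h = 1:
  [8/9, -2/9, -1/3] . (h_2, h_3, h_4) = 1
  [-1/9, 8/9, -2/3] . (h_2, h_3, h_4) = 1
  [-1/9, -1/9, 7/9] . (h_2, h_3, h_4) = 1

Solving yields:
  h_2 = 927/347
  h_3 = 1053/347
  h_4 = 729/347

Starting state is 4, so the expected hitting time is h_4 = 729/347.

Answer: 729/347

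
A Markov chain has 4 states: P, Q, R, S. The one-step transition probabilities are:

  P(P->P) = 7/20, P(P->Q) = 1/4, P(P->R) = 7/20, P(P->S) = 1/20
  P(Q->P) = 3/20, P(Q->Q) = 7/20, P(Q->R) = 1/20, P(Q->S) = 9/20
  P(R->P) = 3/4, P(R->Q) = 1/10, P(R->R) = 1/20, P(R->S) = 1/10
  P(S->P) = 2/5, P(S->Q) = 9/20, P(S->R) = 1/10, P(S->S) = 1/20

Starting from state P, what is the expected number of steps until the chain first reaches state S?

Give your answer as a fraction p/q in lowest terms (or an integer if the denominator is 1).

Let h_i = expected steps to first reach S from state i.
Boundary: h_S = 0.
First-step equations for the other states:
  h_P = 1 + 7/20*h_P + 1/4*h_Q + 7/20*h_R + 1/20*h_S
  h_Q = 1 + 3/20*h_P + 7/20*h_Q + 1/20*h_R + 9/20*h_S
  h_R = 1 + 3/4*h_P + 1/10*h_Q + 1/20*h_R + 1/10*h_S

Substituting h_S = 0 and rearranging gives the linear system (I - Q) h = 1:
  [13/20, -1/4, -7/20] . (h_P, h_Q, h_R) = 1
  [-3/20, 13/20, -1/20] . (h_P, h_Q, h_R) = 1
  [-3/4, -1/10, 19/20] . (h_P, h_Q, h_R) = 1

Solving yields:
  h_P = 4500/709
  h_Q = 2480/709
  h_R = 4560/709

Starting state is P, so the expected hitting time is h_P = 4500/709.

Answer: 4500/709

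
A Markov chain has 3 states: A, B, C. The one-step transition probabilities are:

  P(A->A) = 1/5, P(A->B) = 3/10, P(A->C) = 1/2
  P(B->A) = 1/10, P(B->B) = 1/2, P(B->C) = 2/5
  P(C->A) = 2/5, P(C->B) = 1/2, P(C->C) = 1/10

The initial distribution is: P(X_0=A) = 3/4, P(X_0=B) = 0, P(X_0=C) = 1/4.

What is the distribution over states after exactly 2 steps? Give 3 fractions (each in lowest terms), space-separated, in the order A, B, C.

Answer: 49/200 9/20 61/200

Derivation:
Propagating the distribution step by step (d_{t+1} = d_t * P):
d_0 = (A=3/4, B=0, C=1/4)
  d_1[A] = 3/4*1/5 + 0*1/10 + 1/4*2/5 = 1/4
  d_1[B] = 3/4*3/10 + 0*1/2 + 1/4*1/2 = 7/20
  d_1[C] = 3/4*1/2 + 0*2/5 + 1/4*1/10 = 2/5
d_1 = (A=1/4, B=7/20, C=2/5)
  d_2[A] = 1/4*1/5 + 7/20*1/10 + 2/5*2/5 = 49/200
  d_2[B] = 1/4*3/10 + 7/20*1/2 + 2/5*1/2 = 9/20
  d_2[C] = 1/4*1/2 + 7/20*2/5 + 2/5*1/10 = 61/200
d_2 = (A=49/200, B=9/20, C=61/200)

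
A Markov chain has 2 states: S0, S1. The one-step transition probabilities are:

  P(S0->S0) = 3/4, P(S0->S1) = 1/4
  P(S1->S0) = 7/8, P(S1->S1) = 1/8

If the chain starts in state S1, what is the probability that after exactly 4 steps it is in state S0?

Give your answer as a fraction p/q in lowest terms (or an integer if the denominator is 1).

Answer: 3185/4096

Derivation:
Computing P^4 by repeated multiplication:
P^1 =
  S0: [3/4, 1/4]
  S1: [7/8, 1/8]
P^2 =
  S0: [25/32, 7/32]
  S1: [49/64, 15/64]
P^3 =
  S0: [199/256, 57/256]
  S1: [399/512, 113/512]
P^4 =
  S0: [1593/2048, 455/2048]
  S1: [3185/4096, 911/4096]

(P^4)[S1 -> S0] = 3185/4096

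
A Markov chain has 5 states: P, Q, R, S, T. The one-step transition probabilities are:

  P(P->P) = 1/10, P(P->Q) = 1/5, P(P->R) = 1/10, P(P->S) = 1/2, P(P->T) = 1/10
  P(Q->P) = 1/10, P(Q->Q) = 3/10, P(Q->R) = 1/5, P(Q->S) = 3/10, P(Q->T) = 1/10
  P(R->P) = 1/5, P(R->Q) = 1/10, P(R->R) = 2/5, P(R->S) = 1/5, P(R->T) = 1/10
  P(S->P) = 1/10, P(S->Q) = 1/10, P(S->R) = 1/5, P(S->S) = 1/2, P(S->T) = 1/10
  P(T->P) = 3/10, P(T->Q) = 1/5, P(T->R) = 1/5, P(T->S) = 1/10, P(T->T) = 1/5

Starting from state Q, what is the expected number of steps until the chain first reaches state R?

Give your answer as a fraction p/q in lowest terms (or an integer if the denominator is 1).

Let h_i = expected steps to first reach R from state i.
Boundary: h_R = 0.
First-step equations for the other states:
  h_P = 1 + 1/10*h_P + 1/5*h_Q + 1/10*h_R + 1/2*h_S + 1/10*h_T
  h_Q = 1 + 1/10*h_P + 3/10*h_Q + 1/5*h_R + 3/10*h_S + 1/10*h_T
  h_S = 1 + 1/10*h_P + 1/10*h_Q + 1/5*h_R + 1/2*h_S + 1/10*h_T
  h_T = 1 + 3/10*h_P + 1/5*h_Q + 1/5*h_R + 1/10*h_S + 1/5*h_T

Substituting h_R = 0 and rearranging gives the linear system (I - Q) h = 1:
  [9/10, -1/5, -1/2, -1/10] . (h_P, h_Q, h_S, h_T) = 1
  [-1/10, 7/10, -3/10, -1/10] . (h_P, h_Q, h_S, h_T) = 1
  [-1/10, -1/10, 1/2, -1/10] . (h_P, h_Q, h_S, h_T) = 1
  [-3/10, -1/5, -1/10, 4/5] . (h_P, h_Q, h_S, h_T) = 1

Solving yields:
  h_P = 990/169
  h_Q = 900/169
  h_S = 900/169
  h_T = 920/169

Starting state is Q, so the expected hitting time is h_Q = 900/169.

Answer: 900/169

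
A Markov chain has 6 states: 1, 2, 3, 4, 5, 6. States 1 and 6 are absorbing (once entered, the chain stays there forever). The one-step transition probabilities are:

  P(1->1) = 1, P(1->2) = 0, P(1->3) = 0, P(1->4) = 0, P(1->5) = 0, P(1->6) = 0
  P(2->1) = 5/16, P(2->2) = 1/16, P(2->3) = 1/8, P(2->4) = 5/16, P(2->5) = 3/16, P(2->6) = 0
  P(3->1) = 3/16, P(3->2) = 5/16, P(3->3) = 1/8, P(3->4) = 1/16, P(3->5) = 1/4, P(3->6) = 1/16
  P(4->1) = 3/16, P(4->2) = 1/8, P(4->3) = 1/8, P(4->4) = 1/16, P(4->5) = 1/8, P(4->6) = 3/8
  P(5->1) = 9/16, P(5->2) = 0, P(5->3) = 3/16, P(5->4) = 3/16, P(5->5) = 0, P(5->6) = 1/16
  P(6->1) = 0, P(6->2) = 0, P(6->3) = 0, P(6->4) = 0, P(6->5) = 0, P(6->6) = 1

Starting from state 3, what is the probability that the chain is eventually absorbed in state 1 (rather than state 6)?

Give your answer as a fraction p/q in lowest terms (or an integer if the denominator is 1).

Answer: 29260/38953

Derivation:
Let a_i = P(absorbed in 1 | start in state i).
Boundary conditions: a_1 = 1, a_6 = 0.
For each transient state i, a_i = sum_j P(i->j) * a_j:
  a_2 = 5/16*a_1 + 1/16*a_2 + 1/8*a_3 + 5/16*a_4 + 3/16*a_5 + 0*a_6
  a_3 = 3/16*a_1 + 5/16*a_2 + 1/8*a_3 + 1/16*a_4 + 1/4*a_5 + 1/16*a_6
  a_4 = 3/16*a_1 + 1/8*a_2 + 1/8*a_3 + 1/16*a_4 + 1/8*a_5 + 3/8*a_6
  a_5 = 9/16*a_1 + 0*a_2 + 3/16*a_3 + 3/16*a_4 + 0*a_5 + 1/16*a_6

Substituting a_1 = 1 and a_6 = 0, rearrange to (I - Q) a = r where r[i] = P(i -> 1):
  [15/16, -1/8, -5/16, -3/16] . (a_2, a_3, a_4, a_5) = 5/16
  [-5/16, 7/8, -1/16, -1/4] . (a_2, a_3, a_4, a_5) = 3/16
  [-1/8, -1/8, 15/16, -1/8] . (a_2, a_3, a_4, a_5) = 3/16
  [0, -3/16, -3/16, 1] . (a_2, a_3, a_4, a_5) = 9/16

Solving yields:
  a_2 = 29708/38953
  a_3 = 29260/38953
  a_4 = 19801/38953
  a_5 = 31110/38953

Starting state is 3, so the absorption probability is a_3 = 29260/38953.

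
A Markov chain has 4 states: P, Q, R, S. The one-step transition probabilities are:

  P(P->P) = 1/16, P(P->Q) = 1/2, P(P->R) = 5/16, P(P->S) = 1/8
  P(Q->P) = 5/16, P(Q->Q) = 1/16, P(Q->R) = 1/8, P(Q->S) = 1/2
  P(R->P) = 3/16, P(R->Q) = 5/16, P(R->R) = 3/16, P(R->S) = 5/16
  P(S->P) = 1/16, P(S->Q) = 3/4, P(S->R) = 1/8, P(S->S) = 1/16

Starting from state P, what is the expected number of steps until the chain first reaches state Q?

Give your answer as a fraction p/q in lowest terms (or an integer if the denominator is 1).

Let h_i = expected steps to first reach Q from state i.
Boundary: h_Q = 0.
First-step equations for the other states:
  h_P = 1 + 1/16*h_P + 1/2*h_Q + 5/16*h_R + 1/8*h_S
  h_R = 1 + 3/16*h_P + 5/16*h_Q + 3/16*h_R + 5/16*h_S
  h_S = 1 + 1/16*h_P + 3/4*h_Q + 1/8*h_R + 1/16*h_S

Substituting h_Q = 0 and rearranging gives the linear system (I - Q) h = 1:
  [15/16, -5/16, -1/8] . (h_P, h_R, h_S) = 1
  [-3/16, 13/16, -5/16] . (h_P, h_R, h_S) = 1
  [-1/16, -1/8, 15/16] . (h_P, h_R, h_S) = 1

Solving yields:
  h_P = 1680/829
  h_R = 1888/829
  h_S = 1248/829

Starting state is P, so the expected hitting time is h_P = 1680/829.

Answer: 1680/829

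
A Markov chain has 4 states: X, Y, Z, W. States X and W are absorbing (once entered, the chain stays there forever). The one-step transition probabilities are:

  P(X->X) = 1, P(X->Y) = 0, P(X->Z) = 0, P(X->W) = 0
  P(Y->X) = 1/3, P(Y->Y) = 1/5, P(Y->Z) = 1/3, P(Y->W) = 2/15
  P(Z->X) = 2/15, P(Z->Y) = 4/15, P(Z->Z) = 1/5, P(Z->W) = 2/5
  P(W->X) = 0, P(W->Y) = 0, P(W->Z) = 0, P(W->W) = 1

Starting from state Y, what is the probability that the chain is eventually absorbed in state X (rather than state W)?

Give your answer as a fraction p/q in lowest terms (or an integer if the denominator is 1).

Answer: 35/62

Derivation:
Let a_i = P(absorbed in X | start in state i).
Boundary conditions: a_X = 1, a_W = 0.
For each transient state i, a_i = sum_j P(i->j) * a_j:
  a_Y = 1/3*a_X + 1/5*a_Y + 1/3*a_Z + 2/15*a_W
  a_Z = 2/15*a_X + 4/15*a_Y + 1/5*a_Z + 2/5*a_W

Substituting a_X = 1 and a_W = 0, rearrange to (I - Q) a = r where r[i] = P(i -> X):
  [4/5, -1/3] . (a_Y, a_Z) = 1/3
  [-4/15, 4/5] . (a_Y, a_Z) = 2/15

Solving yields:
  a_Y = 35/62
  a_Z = 11/31

Starting state is Y, so the absorption probability is a_Y = 35/62.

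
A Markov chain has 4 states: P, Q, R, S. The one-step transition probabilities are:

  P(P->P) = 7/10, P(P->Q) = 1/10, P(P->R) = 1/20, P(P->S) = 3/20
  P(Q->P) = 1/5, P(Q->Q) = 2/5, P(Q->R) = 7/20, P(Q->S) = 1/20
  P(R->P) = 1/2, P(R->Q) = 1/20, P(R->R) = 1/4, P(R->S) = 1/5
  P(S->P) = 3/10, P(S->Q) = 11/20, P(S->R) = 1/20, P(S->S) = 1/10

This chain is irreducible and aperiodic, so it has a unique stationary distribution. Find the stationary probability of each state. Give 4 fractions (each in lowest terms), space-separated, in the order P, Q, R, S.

Answer: 108/211 91/422 121/844 109/844

Derivation:
The stationary distribution satisfies pi = pi * P, i.e.:
  pi_P = 7/10*pi_P + 1/5*pi_Q + 1/2*pi_R + 3/10*pi_S
  pi_Q = 1/10*pi_P + 2/5*pi_Q + 1/20*pi_R + 11/20*pi_S
  pi_R = 1/20*pi_P + 7/20*pi_Q + 1/4*pi_R + 1/20*pi_S
  pi_S = 3/20*pi_P + 1/20*pi_Q + 1/5*pi_R + 1/10*pi_S
with normalization: pi_P + pi_Q + pi_R + pi_S = 1.

Using the first 3 balance equations plus normalization, the linear system A*pi = b is:
  [-3/10, 1/5, 1/2, 3/10] . pi = 0
  [1/10, -3/5, 1/20, 11/20] . pi = 0
  [1/20, 7/20, -3/4, 1/20] . pi = 0
  [1, 1, 1, 1] . pi = 1

Solving yields:
  pi_P = 108/211
  pi_Q = 91/422
  pi_R = 121/844
  pi_S = 109/844

Verification (pi * P):
  108/211*7/10 + 91/422*1/5 + 121/844*1/2 + 109/844*3/10 = 108/211 = pi_P  (ok)
  108/211*1/10 + 91/422*2/5 + 121/844*1/20 + 109/844*11/20 = 91/422 = pi_Q  (ok)
  108/211*1/20 + 91/422*7/20 + 121/844*1/4 + 109/844*1/20 = 121/844 = pi_R  (ok)
  108/211*3/20 + 91/422*1/20 + 121/844*1/5 + 109/844*1/10 = 109/844 = pi_S  (ok)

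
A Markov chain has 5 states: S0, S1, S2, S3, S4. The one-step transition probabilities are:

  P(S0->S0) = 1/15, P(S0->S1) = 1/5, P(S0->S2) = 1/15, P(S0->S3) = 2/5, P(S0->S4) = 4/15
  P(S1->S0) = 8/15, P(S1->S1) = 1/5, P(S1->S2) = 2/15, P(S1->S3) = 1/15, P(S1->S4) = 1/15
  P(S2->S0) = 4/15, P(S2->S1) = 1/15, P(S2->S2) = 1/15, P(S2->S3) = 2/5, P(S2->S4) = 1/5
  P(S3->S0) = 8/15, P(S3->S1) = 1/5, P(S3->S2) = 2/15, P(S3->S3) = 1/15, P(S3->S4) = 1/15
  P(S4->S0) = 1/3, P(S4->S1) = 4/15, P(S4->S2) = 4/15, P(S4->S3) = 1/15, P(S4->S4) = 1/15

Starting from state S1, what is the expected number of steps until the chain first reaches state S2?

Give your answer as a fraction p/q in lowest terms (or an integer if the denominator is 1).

Answer: 5085/653

Derivation:
Let h_i = expected steps to first reach S2 from state i.
Boundary: h_S2 = 0.
First-step equations for the other states:
  h_S0 = 1 + 1/15*h_S0 + 1/5*h_S1 + 1/15*h_S2 + 2/5*h_S3 + 4/15*h_S4
  h_S1 = 1 + 8/15*h_S0 + 1/5*h_S1 + 2/15*h_S2 + 1/15*h_S3 + 1/15*h_S4
  h_S3 = 1 + 8/15*h_S0 + 1/5*h_S1 + 2/15*h_S2 + 1/15*h_S3 + 1/15*h_S4
  h_S4 = 1 + 1/3*h_S0 + 4/15*h_S1 + 4/15*h_S2 + 1/15*h_S3 + 1/15*h_S4

Substituting h_S2 = 0 and rearranging gives the linear system (I - Q) h = 1:
  [14/15, -1/5, -2/5, -4/15] . (h_S0, h_S1, h_S3, h_S4) = 1
  [-8/15, 4/5, -1/15, -1/15] . (h_S0, h_S1, h_S3, h_S4) = 1
  [-8/15, -1/5, 14/15, -1/15] . (h_S0, h_S1, h_S3, h_S4) = 1
  [-1/3, -4/15, -1/15, 14/15] . (h_S0, h_S1, h_S3, h_S4) = 1

Solving yields:
  h_S0 = 5220/653
  h_S1 = 5085/653
  h_S3 = 5085/653
  h_S4 = 4380/653

Starting state is S1, so the expected hitting time is h_S1 = 5085/653.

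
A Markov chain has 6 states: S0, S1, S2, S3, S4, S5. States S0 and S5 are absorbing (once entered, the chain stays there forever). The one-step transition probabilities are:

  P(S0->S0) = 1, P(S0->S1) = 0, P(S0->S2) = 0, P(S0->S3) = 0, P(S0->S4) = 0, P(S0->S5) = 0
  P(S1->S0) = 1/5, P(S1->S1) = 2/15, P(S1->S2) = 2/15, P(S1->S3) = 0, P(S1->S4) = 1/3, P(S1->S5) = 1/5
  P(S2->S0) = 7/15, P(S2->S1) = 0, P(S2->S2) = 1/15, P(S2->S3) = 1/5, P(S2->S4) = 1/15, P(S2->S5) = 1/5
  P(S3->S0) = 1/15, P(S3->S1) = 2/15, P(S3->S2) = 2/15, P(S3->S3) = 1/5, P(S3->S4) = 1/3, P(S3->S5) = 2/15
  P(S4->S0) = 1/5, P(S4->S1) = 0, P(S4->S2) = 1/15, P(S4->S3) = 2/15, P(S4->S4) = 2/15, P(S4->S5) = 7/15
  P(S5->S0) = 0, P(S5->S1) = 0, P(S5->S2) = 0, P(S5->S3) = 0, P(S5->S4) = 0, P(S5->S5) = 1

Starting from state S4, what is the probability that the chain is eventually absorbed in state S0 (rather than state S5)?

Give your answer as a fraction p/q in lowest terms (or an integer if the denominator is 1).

Answer: 8383/24681

Derivation:
Let a_i = P(absorbed in S0 | start in state i).
Boundary conditions: a_S0 = 1, a_S5 = 0.
For each transient state i, a_i = sum_j P(i->j) * a_j:
  a_S1 = 1/5*a_S0 + 2/15*a_S1 + 2/15*a_S2 + 0*a_S3 + 1/3*a_S4 + 1/5*a_S5
  a_S2 = 7/15*a_S0 + 0*a_S1 + 1/15*a_S2 + 1/5*a_S3 + 1/15*a_S4 + 1/5*a_S5
  a_S3 = 1/15*a_S0 + 2/15*a_S1 + 2/15*a_S2 + 1/5*a_S3 + 1/3*a_S4 + 2/15*a_S5
  a_S4 = 1/5*a_S0 + 0*a_S1 + 1/15*a_S2 + 2/15*a_S3 + 2/15*a_S4 + 7/15*a_S5

Substituting a_S0 = 1 and a_S5 = 0, rearrange to (I - Q) a = r where r[i] = P(i -> S0):
  [13/15, -2/15, 0, -1/3] . (a_S1, a_S2, a_S3, a_S4) = 1/5
  [0, 14/15, -1/5, -1/15] . (a_S1, a_S2, a_S3, a_S4) = 7/15
  [-2/15, -2/15, 4/5, -1/3] . (a_S1, a_S2, a_S3, a_S4) = 1/15
  [0, -1/15, -2/15, 13/15] . (a_S1, a_S2, a_S3, a_S4) = 1/5

Solving yields:
  a_S1 = 3746/8227
  a_S2 = 15068/24681
  a_S3 = 9934/24681
  a_S4 = 8383/24681

Starting state is S4, so the absorption probability is a_S4 = 8383/24681.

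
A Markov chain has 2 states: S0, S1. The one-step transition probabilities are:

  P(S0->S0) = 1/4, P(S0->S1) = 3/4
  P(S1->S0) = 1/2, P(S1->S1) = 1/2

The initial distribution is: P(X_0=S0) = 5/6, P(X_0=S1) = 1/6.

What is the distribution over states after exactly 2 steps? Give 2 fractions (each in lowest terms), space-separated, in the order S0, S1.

Answer: 41/96 55/96

Derivation:
Propagating the distribution step by step (d_{t+1} = d_t * P):
d_0 = (S0=5/6, S1=1/6)
  d_1[S0] = 5/6*1/4 + 1/6*1/2 = 7/24
  d_1[S1] = 5/6*3/4 + 1/6*1/2 = 17/24
d_1 = (S0=7/24, S1=17/24)
  d_2[S0] = 7/24*1/4 + 17/24*1/2 = 41/96
  d_2[S1] = 7/24*3/4 + 17/24*1/2 = 55/96
d_2 = (S0=41/96, S1=55/96)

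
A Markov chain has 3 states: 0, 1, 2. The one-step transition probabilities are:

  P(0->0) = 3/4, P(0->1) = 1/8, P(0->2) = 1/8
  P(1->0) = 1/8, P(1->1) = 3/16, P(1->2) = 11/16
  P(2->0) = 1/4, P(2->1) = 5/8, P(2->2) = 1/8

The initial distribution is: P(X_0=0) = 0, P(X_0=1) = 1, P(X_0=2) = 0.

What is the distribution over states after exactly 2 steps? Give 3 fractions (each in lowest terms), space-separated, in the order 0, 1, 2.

Propagating the distribution step by step (d_{t+1} = d_t * P):
d_0 = (0=0, 1=1, 2=0)
  d_1[0] = 0*3/4 + 1*1/8 + 0*1/4 = 1/8
  d_1[1] = 0*1/8 + 1*3/16 + 0*5/8 = 3/16
  d_1[2] = 0*1/8 + 1*11/16 + 0*1/8 = 11/16
d_1 = (0=1/8, 1=3/16, 2=11/16)
  d_2[0] = 1/8*3/4 + 3/16*1/8 + 11/16*1/4 = 37/128
  d_2[1] = 1/8*1/8 + 3/16*3/16 + 11/16*5/8 = 123/256
  d_2[2] = 1/8*1/8 + 3/16*11/16 + 11/16*1/8 = 59/256
d_2 = (0=37/128, 1=123/256, 2=59/256)

Answer: 37/128 123/256 59/256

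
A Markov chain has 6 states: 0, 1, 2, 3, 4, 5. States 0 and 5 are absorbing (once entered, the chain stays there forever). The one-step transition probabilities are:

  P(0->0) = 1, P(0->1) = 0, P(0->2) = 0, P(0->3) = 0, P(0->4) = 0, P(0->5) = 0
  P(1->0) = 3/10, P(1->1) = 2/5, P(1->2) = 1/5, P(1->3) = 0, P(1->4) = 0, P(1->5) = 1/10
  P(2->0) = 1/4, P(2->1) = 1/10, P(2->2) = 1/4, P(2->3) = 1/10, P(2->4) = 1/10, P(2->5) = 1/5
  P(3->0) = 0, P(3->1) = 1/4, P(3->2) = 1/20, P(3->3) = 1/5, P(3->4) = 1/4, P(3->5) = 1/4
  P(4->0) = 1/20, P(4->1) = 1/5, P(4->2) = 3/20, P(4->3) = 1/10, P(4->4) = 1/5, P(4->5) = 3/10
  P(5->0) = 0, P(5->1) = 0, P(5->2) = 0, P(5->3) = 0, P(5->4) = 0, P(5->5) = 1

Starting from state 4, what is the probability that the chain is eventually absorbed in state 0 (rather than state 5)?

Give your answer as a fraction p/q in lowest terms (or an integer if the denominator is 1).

Let a_i = P(absorbed in 0 | start in state i).
Boundary conditions: a_0 = 1, a_5 = 0.
For each transient state i, a_i = sum_j P(i->j) * a_j:
  a_1 = 3/10*a_0 + 2/5*a_1 + 1/5*a_2 + 0*a_3 + 0*a_4 + 1/10*a_5
  a_2 = 1/4*a_0 + 1/10*a_1 + 1/4*a_2 + 1/10*a_3 + 1/10*a_4 + 1/5*a_5
  a_3 = 0*a_0 + 1/4*a_1 + 1/20*a_2 + 1/5*a_3 + 1/4*a_4 + 1/4*a_5
  a_4 = 1/20*a_0 + 1/5*a_1 + 3/20*a_2 + 1/10*a_3 + 1/5*a_4 + 3/10*a_5

Substituting a_0 = 1 and a_5 = 0, rearrange to (I - Q) a = r where r[i] = P(i -> 0):
  [3/5, -1/5, 0, 0] . (a_1, a_2, a_3, a_4) = 3/10
  [-1/10, 3/4, -1/10, -1/10] . (a_1, a_2, a_3, a_4) = 1/4
  [-1/4, -1/20, 4/5, -1/4] . (a_1, a_2, a_3, a_4) = 0
  [-1/5, -3/20, -1/10, 4/5] . (a_1, a_2, a_3, a_4) = 1/20

Solving yields:
  a_1 = 547/812
  a_2 = 423/812
  a_3 = 1753/4872
  a_4 = 65/174

Starting state is 4, so the absorption probability is a_4 = 65/174.

Answer: 65/174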